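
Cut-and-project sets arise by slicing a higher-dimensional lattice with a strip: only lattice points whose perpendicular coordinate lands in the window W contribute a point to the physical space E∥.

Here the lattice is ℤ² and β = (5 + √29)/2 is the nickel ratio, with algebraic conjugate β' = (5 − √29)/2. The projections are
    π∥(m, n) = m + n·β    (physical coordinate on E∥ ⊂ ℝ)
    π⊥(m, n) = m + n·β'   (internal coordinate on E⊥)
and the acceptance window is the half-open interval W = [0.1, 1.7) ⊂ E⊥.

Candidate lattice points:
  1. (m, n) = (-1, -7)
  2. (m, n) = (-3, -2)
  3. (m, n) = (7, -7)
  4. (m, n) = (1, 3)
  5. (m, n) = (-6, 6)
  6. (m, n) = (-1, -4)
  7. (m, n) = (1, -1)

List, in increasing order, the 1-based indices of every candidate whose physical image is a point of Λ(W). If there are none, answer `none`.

1, 4, 7

Compute β' = (5−√29)/2 = -0.19258, so π⊥(m,n) = m -0.19258·n.
[1] lift (-1,-7): star map gives 0.34808; window check 0.1 ≤ 0.34808 < 1.7 is true → IN Λ
[2] lift (-3,-2): star map gives -2.61484; window check 0.1 ≤ -2.61484 < 1.7 is false → out
[3] lift (7,-7): star map gives 8.34808; window check 0.1 ≤ 8.34808 < 1.7 is false → out
[4] lift (1,3): star map gives 0.42225; window check 0.1 ≤ 0.42225 < 1.7 is true → IN Λ
[5] lift (-6,6): star map gives -7.15549; window check 0.1 ≤ -7.15549 < 1.7 is false → out
[6] lift (-1,-4): star map gives -0.22967; window check 0.1 ≤ -0.22967 < 1.7 is false → out
[7] lift (1,-1): star map gives 1.19258; window check 0.1 ≤ 1.19258 < 1.7 is true → IN Λ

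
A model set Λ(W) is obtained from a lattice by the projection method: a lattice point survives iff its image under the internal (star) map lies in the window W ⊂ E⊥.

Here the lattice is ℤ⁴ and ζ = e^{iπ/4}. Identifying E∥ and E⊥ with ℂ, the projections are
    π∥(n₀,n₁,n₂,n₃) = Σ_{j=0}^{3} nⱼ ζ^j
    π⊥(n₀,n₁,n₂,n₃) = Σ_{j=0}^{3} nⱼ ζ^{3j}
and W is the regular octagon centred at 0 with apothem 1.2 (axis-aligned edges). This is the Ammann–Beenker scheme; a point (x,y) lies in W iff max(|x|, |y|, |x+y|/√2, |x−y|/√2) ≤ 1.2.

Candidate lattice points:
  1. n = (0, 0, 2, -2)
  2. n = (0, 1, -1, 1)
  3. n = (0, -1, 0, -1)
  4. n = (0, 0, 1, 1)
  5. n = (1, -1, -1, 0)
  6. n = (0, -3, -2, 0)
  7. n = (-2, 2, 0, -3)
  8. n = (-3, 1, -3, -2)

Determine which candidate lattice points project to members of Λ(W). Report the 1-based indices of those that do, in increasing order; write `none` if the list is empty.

With ζ = e^{iπ/4} the internal vectors are ζ^0,ζ^3,ζ^6,ζ^9.
candidate 1: n = (0, 0, 2, -2) → π⊥ ≈ (-1.41421, -3.41421); max(|x|,|y|,|x±y|/√2) = 3.41421 > 1.2 ⇒ ∉ W
candidate 2: n = (0, 1, -1, 1) → π⊥ ≈ (+0.00000, +2.41421); max(|x|,|y|,|x±y|/√2) = 2.41421 > 1.2 ⇒ ∉ W
candidate 3: n = (0, -1, 0, -1) → π⊥ ≈ (+0.00000, -1.41421); max(|x|,|y|,|x±y|/√2) = 1.41421 > 1.2 ⇒ ∉ W
candidate 4: n = (0, 0, 1, 1) → π⊥ ≈ (+0.70711, -0.29289); max(|x|,|y|,|x±y|/√2) = 0.70711 ≤ 1.2 ⇒ ∈ W
candidate 5: n = (1, -1, -1, 0) → π⊥ ≈ (+1.70711, +0.29289); max(|x|,|y|,|x±y|/√2) = 1.70711 > 1.2 ⇒ ∉ W
candidate 6: n = (0, -3, -2, 0) → π⊥ ≈ (+2.12132, -0.12132); max(|x|,|y|,|x±y|/√2) = 2.12132 > 1.2 ⇒ ∉ W
candidate 7: n = (-2, 2, 0, -3) → π⊥ ≈ (-5.53553, -0.70711); max(|x|,|y|,|x±y|/√2) = 5.53553 > 1.2 ⇒ ∉ W
candidate 8: n = (-3, 1, -3, -2) → π⊥ ≈ (-5.12132, +2.29289); max(|x|,|y|,|x±y|/√2) = 5.24264 > 1.2 ⇒ ∉ W

4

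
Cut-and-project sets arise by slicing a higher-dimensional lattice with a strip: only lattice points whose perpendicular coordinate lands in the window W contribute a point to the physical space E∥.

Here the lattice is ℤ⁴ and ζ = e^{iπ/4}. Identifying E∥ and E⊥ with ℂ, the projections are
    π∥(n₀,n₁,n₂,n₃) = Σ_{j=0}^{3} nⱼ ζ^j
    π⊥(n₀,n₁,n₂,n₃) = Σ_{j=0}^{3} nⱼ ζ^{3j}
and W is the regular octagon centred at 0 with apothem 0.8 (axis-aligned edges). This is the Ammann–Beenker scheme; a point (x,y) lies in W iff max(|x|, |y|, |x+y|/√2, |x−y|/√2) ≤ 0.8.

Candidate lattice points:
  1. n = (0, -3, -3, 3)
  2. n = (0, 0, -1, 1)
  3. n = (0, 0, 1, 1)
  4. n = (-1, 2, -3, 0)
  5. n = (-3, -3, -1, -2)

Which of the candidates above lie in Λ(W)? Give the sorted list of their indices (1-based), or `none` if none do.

3

π⊥(n) = n₀ + n₁ζ³ + n₂ζ⁶ + n₃ζ⁹ where ζ = e^{iπ/4}.
candidate 1: n = (0, -3, -3, 3) → π⊥ ≈ (+4.24264, +3.00000); max(|x|,|y|,|x±y|/√2) = 5.12132 > 0.8 ⇒ ∉ W
candidate 2: n = (0, 0, -1, 1) → π⊥ ≈ (+0.70711, +1.70711); max(|x|,|y|,|x±y|/√2) = 1.70711 > 0.8 ⇒ ∉ W
candidate 3: n = (0, 0, 1, 1) → π⊥ ≈ (+0.70711, -0.29289); max(|x|,|y|,|x±y|/√2) = 0.70711 ≤ 0.8 ⇒ ∈ W
candidate 4: n = (-1, 2, -3, 0) → π⊥ ≈ (-2.41421, +4.41421); max(|x|,|y|,|x±y|/√2) = 4.82843 > 0.8 ⇒ ∉ W
candidate 5: n = (-3, -3, -1, -2) → π⊥ ≈ (-2.29289, -2.53553); max(|x|,|y|,|x±y|/√2) = 3.41421 > 0.8 ⇒ ∉ W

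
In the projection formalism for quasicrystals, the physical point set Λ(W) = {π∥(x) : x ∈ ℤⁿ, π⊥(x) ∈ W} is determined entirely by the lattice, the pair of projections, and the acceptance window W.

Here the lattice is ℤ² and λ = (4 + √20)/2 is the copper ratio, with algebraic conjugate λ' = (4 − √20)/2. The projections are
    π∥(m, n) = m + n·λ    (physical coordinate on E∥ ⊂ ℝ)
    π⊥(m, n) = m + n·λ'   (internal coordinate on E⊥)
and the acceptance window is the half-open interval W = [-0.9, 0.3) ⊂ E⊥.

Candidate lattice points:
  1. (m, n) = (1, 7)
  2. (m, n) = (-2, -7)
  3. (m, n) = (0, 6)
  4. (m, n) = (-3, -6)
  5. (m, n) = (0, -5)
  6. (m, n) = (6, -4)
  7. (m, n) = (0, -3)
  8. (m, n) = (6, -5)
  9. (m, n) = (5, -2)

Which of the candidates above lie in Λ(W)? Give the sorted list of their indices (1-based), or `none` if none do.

λ' = (4−√20)/2 ≈ -0.23607.
[1] lift (1,7): star map gives -0.65248; window check -0.9 ≤ -0.65248 < 0.3 is true → IN Λ
[2] lift (-2,-7): star map gives -0.34752; window check -0.9 ≤ -0.34752 < 0.3 is true → IN Λ
[3] lift (0,6): star map gives -1.41641; window check -0.9 ≤ -1.41641 < 0.3 is false → out
[4] lift (-3,-6): star map gives -1.58359; window check -0.9 ≤ -1.58359 < 0.3 is false → out
[5] lift (0,-5): star map gives 1.18034; window check -0.9 ≤ 1.18034 < 0.3 is false → out
[6] lift (6,-4): star map gives 6.94427; window check -0.9 ≤ 6.94427 < 0.3 is false → out
[7] lift (0,-3): star map gives 0.70820; window check -0.9 ≤ 0.70820 < 0.3 is false → out
[8] lift (6,-5): star map gives 7.18034; window check -0.9 ≤ 7.18034 < 0.3 is false → out
[9] lift (5,-2): star map gives 5.47214; window check -0.9 ≤ 5.47214 < 0.3 is false → out

1, 2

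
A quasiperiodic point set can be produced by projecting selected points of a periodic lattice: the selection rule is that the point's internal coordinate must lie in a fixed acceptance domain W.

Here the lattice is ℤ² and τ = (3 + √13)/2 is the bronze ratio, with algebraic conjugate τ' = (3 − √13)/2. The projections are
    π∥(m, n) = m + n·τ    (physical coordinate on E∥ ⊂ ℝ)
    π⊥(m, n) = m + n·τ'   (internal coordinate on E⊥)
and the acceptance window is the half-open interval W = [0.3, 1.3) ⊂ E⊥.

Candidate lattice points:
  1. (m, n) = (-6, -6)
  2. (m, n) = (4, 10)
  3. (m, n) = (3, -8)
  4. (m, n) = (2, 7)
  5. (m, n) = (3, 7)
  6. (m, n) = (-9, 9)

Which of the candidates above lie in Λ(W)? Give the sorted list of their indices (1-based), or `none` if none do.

2, 5

Compute τ' = (3−√13)/2 = -0.3028, so π⊥(m,n) = m -0.3028·n.
candidate 1: (m,n)=(-6,-6) → π∥ = -6-6·τ ≈ -25.8167, π⊥ = -6-6·τ' ≈ -4.1833 ∉ [0.3, 1.3) ⇒ out
candidate 2: (m,n)=(4,10) → π∥ = 4+10·τ ≈ 37.0278, π⊥ = 4+10·τ' ≈ 0.9722 ∈ [0.3, 1.3) ⇒ IN Λ
candidate 3: (m,n)=(3,-8) → π∥ = 3-8·τ ≈ -23.4222, π⊥ = 3-8·τ' ≈ 5.4222 ∉ [0.3, 1.3) ⇒ out
candidate 4: (m,n)=(2,7) → π∥ = 2+7·τ ≈ 25.1194, π⊥ = 2+7·τ' ≈ -0.1194 ∉ [0.3, 1.3) ⇒ out
candidate 5: (m,n)=(3,7) → π∥ = 3+7·τ ≈ 26.1194, π⊥ = 3+7·τ' ≈ 0.8806 ∈ [0.3, 1.3) ⇒ IN Λ
candidate 6: (m,n)=(-9,9) → π∥ = -9+9·τ ≈ 20.7250, π⊥ = -9+9·τ' ≈ -11.7250 ∉ [0.3, 1.3) ⇒ out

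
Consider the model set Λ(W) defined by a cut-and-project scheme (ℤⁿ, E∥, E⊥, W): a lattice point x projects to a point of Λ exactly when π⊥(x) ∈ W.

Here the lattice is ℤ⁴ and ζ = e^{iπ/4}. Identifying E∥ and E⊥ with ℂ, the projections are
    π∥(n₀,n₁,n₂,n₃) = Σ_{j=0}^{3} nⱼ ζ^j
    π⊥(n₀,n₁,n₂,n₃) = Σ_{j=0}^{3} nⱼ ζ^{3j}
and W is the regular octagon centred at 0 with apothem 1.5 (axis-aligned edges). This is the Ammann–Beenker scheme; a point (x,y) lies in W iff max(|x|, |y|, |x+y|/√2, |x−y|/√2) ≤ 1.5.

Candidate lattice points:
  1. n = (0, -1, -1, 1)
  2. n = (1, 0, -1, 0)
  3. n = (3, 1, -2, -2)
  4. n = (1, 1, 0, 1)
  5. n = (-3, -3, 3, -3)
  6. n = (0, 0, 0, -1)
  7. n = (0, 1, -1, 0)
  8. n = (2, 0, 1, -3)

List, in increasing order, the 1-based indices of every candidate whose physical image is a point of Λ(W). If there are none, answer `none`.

π⊥(n) = n₀ + n₁ζ³ + n₂ζ⁶ + n₃ζ⁹ where ζ = e^{iπ/4}.
candidate 1: n = (0, -1, -1, 1) → π⊥ ≈ (+1.41421, +1.00000); max(|x|,|y|,|x±y|/√2) = 1.70711 > 1.5 ⇒ ∉ W
candidate 2: n = (1, 0, -1, 0) → π⊥ ≈ (+1.00000, +1.00000); max(|x|,|y|,|x±y|/√2) = 1.41421 ≤ 1.5 ⇒ ∈ W
candidate 3: n = (3, 1, -2, -2) → π⊥ ≈ (+0.87868, +1.29289); max(|x|,|y|,|x±y|/√2) = 1.53553 > 1.5 ⇒ ∉ W
candidate 4: n = (1, 1, 0, 1) → π⊥ ≈ (+1.00000, +1.41421); max(|x|,|y|,|x±y|/√2) = 1.70711 > 1.5 ⇒ ∉ W
candidate 5: n = (-3, -3, 3, -3) → π⊥ ≈ (-3.00000, -7.24264); max(|x|,|y|,|x±y|/√2) = 7.24264 > 1.5 ⇒ ∉ W
candidate 6: n = (0, 0, 0, -1) → π⊥ ≈ (-0.70711, -0.70711); max(|x|,|y|,|x±y|/√2) = 1.00000 ≤ 1.5 ⇒ ∈ W
candidate 7: n = (0, 1, -1, 0) → π⊥ ≈ (-0.70711, +1.70711); max(|x|,|y|,|x±y|/√2) = 1.70711 > 1.5 ⇒ ∉ W
candidate 8: n = (2, 0, 1, -3) → π⊥ ≈ (-0.12132, -3.12132); max(|x|,|y|,|x±y|/√2) = 3.12132 > 1.5 ⇒ ∉ W

2, 6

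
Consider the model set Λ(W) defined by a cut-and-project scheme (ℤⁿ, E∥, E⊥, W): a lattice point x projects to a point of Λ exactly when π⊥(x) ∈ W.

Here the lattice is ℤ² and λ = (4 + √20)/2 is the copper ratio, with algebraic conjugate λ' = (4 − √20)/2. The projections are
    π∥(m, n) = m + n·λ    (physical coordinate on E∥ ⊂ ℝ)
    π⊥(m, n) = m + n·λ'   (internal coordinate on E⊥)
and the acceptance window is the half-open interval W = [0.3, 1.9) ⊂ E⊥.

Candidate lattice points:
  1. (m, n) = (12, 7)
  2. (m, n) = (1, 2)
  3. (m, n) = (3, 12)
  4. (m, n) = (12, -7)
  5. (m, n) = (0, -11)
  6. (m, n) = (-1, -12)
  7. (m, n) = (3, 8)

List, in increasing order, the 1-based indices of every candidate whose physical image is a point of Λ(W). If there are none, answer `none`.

Numerically λ ≈ 4.2361 and λ' = −1/λ ≈ -0.2361.
candidate 1: (m,n)=(12,7) → π∥ = 12+7·λ ≈ 41.6525, π⊥ = 12+7·λ' ≈ 10.3475 ∉ [0.3, 1.9) ⇒ out
candidate 2: (m,n)=(1,2) → π∥ = 1+2·λ ≈ 9.4721, π⊥ = 1+2·λ' ≈ 0.5279 ∈ [0.3, 1.9) ⇒ IN Λ
candidate 3: (m,n)=(3,12) → π∥ = 3+12·λ ≈ 53.8328, π⊥ = 3+12·λ' ≈ 0.1672 ∉ [0.3, 1.9) ⇒ out
candidate 4: (m,n)=(12,-7) → π∥ = 12-7·λ ≈ -17.6525, π⊥ = 12-7·λ' ≈ 13.6525 ∉ [0.3, 1.9) ⇒ out
candidate 5: (m,n)=(0,-11) → π∥ = 0-11·λ ≈ -46.5967, π⊥ = 0-11·λ' ≈ 2.5967 ∉ [0.3, 1.9) ⇒ out
candidate 6: (m,n)=(-1,-12) → π∥ = -1-12·λ ≈ -51.8328, π⊥ = -1-12·λ' ≈ 1.8328 ∈ [0.3, 1.9) ⇒ IN Λ
candidate 7: (m,n)=(3,8) → π∥ = 3+8·λ ≈ 36.8885, π⊥ = 3+8·λ' ≈ 1.1115 ∈ [0.3, 1.9) ⇒ IN Λ

2, 6, 7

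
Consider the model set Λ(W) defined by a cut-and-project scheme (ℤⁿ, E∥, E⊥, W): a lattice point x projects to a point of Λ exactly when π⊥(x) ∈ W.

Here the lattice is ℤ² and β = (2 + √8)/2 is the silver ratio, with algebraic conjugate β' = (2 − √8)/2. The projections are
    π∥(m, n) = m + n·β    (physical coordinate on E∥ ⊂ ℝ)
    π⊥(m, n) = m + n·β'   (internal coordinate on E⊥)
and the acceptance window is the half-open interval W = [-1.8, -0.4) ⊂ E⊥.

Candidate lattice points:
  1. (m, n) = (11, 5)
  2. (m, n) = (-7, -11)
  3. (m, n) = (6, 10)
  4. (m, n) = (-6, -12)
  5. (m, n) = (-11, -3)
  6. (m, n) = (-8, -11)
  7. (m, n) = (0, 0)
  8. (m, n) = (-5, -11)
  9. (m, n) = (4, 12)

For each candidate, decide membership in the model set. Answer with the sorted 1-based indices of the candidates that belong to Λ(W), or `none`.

4, 8, 9

Compute β' = (2−√8)/2 = -0.41421, so π⊥(m,n) = m -0.41421·n.
[1] lift (11,5): star map gives 8.92893; window check -1.8 ≤ 8.92893 < -0.4 is false → out
[2] lift (-7,-11): star map gives -2.44365; window check -1.8 ≤ -2.44365 < -0.4 is false → out
[3] lift (6,10): star map gives 1.85786; window check -1.8 ≤ 1.85786 < -0.4 is false → out
[4] lift (-6,-12): star map gives -1.02944; window check -1.8 ≤ -1.02944 < -0.4 is true → IN Λ
[5] lift (-11,-3): star map gives -9.75736; window check -1.8 ≤ -9.75736 < -0.4 is false → out
[6] lift (-8,-11): star map gives -3.44365; window check -1.8 ≤ -3.44365 < -0.4 is false → out
[7] lift (0,0): star map gives 0.00000; window check -1.8 ≤ 0.00000 < -0.4 is false → out
[8] lift (-5,-11): star map gives -0.44365; window check -1.8 ≤ -0.44365 < -0.4 is true → IN Λ
[9] lift (4,12): star map gives -0.97056; window check -1.8 ≤ -0.97056 < -0.4 is true → IN Λ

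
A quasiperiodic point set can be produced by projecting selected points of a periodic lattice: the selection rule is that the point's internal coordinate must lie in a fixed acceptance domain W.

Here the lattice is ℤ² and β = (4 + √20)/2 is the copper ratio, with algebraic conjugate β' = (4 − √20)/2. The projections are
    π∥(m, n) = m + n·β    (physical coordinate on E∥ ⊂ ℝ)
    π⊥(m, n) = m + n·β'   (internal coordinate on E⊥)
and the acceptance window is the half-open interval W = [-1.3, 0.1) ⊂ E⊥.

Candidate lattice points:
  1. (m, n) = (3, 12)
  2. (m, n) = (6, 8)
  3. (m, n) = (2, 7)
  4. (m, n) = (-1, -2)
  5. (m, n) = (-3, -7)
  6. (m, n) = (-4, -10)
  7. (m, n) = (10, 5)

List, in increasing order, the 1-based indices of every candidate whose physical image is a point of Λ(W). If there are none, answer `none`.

4

β' = (4−√20)/2 ≈ -0.23607.
candidate 1: (m,n)=(3,12) → π∥ = 3+12·β ≈ 53.83282, π⊥ = 3+12·β' ≈ 0.16718 ∉ [-1.3, 0.1) ⇒ out
candidate 2: (m,n)=(6,8) → π∥ = 6+8·β ≈ 39.88854, π⊥ = 6+8·β' ≈ 4.11146 ∉ [-1.3, 0.1) ⇒ out
candidate 3: (m,n)=(2,7) → π∥ = 2+7·β ≈ 31.65248, π⊥ = 2+7·β' ≈ 0.34752 ∉ [-1.3, 0.1) ⇒ out
candidate 4: (m,n)=(-1,-2) → π∥ = -1-2·β ≈ -9.47214, π⊥ = -1-2·β' ≈ -0.52786 ∈ [-1.3, 0.1) ⇒ IN Λ
candidate 5: (m,n)=(-3,-7) → π∥ = -3-7·β ≈ -32.65248, π⊥ = -3-7·β' ≈ -1.34752 ∉ [-1.3, 0.1) ⇒ out
candidate 6: (m,n)=(-4,-10) → π∥ = -4-10·β ≈ -46.36068, π⊥ = -4-10·β' ≈ -1.63932 ∉ [-1.3, 0.1) ⇒ out
candidate 7: (m,n)=(10,5) → π∥ = 10+5·β ≈ 31.18034, π⊥ = 10+5·β' ≈ 8.81966 ∉ [-1.3, 0.1) ⇒ out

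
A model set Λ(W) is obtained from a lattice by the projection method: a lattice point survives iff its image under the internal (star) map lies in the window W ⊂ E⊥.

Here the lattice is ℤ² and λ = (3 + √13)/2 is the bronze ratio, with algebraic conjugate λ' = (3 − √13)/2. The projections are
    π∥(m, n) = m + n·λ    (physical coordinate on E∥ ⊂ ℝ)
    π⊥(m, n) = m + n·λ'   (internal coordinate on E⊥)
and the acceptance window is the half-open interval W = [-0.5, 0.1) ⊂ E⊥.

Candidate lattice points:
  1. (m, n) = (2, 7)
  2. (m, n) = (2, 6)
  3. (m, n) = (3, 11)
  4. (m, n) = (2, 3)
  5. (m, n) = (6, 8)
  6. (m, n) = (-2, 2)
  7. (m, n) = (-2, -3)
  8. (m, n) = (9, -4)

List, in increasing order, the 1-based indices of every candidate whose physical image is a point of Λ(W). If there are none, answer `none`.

Compute λ' = (3−√13)/2 = -0.3028, so π⊥(m,n) = m -0.3028·n.
candidate 1: (m,n)=(2,7) → π∥ = 2+7·λ ≈ 25.1194, π⊥ = 2+7·λ' ≈ -0.1194 ∈ [-0.5, 0.1) ⇒ IN Λ
candidate 2: (m,n)=(2,6) → π∥ = 2+6·λ ≈ 21.8167, π⊥ = 2+6·λ' ≈ 0.1833 ∉ [-0.5, 0.1) ⇒ out
candidate 3: (m,n)=(3,11) → π∥ = 3+11·λ ≈ 39.3305, π⊥ = 3+11·λ' ≈ -0.3305 ∈ [-0.5, 0.1) ⇒ IN Λ
candidate 4: (m,n)=(2,3) → π∥ = 2+3·λ ≈ 11.9083, π⊥ = 2+3·λ' ≈ 1.0917 ∉ [-0.5, 0.1) ⇒ out
candidate 5: (m,n)=(6,8) → π∥ = 6+8·λ ≈ 32.4222, π⊥ = 6+8·λ' ≈ 3.5778 ∉ [-0.5, 0.1) ⇒ out
candidate 6: (m,n)=(-2,2) → π∥ = -2+2·λ ≈ 4.6056, π⊥ = -2+2·λ' ≈ -2.6056 ∉ [-0.5, 0.1) ⇒ out
candidate 7: (m,n)=(-2,-3) → π∥ = -2-3·λ ≈ -11.9083, π⊥ = -2-3·λ' ≈ -1.0917 ∉ [-0.5, 0.1) ⇒ out
candidate 8: (m,n)=(9,-4) → π∥ = 9-4·λ ≈ -4.2111, π⊥ = 9-4·λ' ≈ 10.2111 ∉ [-0.5, 0.1) ⇒ out

1, 3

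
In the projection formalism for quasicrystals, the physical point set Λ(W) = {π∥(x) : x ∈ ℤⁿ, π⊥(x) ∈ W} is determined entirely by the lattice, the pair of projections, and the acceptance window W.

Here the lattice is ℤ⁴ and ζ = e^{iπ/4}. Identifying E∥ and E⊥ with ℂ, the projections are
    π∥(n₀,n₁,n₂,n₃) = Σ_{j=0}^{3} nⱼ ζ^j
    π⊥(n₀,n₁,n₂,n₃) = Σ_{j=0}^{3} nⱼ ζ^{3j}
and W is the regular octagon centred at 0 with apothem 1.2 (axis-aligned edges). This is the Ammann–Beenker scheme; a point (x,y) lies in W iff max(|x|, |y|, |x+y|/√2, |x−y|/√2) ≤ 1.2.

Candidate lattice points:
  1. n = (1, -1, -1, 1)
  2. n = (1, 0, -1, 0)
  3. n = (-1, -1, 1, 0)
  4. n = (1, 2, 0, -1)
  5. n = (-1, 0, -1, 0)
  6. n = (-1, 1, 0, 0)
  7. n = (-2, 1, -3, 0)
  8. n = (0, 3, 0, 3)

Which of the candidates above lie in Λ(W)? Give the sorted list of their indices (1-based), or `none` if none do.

none

With ζ = e^{iπ/4} the internal vectors are ζ^0,ζ^3,ζ^6,ζ^9.
#1 (1, -1, -1, 1): internal (2.4142, 1.0000); octagon support 2.4142 vs apothem 1.2 → ∉ W
#2 (1, 0, -1, 0): internal (1.0000, 1.0000); octagon support 1.4142 vs apothem 1.2 → ∉ W
#3 (-1, -1, 1, 0): internal (-0.2929, -1.7071); octagon support 1.7071 vs apothem 1.2 → ∉ W
#4 (1, 2, 0, -1): internal (-1.1213, 0.7071); octagon support 1.2929 vs apothem 1.2 → ∉ W
#5 (-1, 0, -1, 0): internal (-1.0000, 1.0000); octagon support 1.4142 vs apothem 1.2 → ∉ W
#6 (-1, 1, 0, 0): internal (-1.7071, 0.7071); octagon support 1.7071 vs apothem 1.2 → ∉ W
#7 (-2, 1, -3, 0): internal (-2.7071, 3.7071); octagon support 4.5355 vs apothem 1.2 → ∉ W
#8 (0, 3, 0, 3): internal (0.0000, 4.2426); octagon support 4.2426 vs apothem 1.2 → ∉ W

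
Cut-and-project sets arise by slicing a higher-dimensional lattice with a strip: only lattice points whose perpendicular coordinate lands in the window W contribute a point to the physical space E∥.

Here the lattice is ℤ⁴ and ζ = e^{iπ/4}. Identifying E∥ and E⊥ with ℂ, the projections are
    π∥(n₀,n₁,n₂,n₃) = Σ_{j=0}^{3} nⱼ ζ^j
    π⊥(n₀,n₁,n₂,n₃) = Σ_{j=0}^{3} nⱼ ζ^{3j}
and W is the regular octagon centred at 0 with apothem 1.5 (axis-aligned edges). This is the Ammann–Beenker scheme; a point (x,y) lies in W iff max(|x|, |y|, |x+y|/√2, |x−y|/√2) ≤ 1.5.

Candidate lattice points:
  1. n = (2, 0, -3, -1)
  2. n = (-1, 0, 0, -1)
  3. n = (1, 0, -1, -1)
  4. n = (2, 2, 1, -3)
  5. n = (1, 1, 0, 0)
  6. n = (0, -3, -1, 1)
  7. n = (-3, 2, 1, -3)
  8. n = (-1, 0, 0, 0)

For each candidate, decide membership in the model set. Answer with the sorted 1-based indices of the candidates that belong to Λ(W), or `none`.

3, 5, 8

With ζ = e^{iπ/4} the internal vectors are ζ^0,ζ^3,ζ^6,ζ^9.
candidate 1: n = (2, 0, -3, -1) → π⊥ ≈ (+1.292893, +2.292893); max(|x|,|y|,|x±y|/√2) = 2.535534 > 1.5 ⇒ ∉ W
candidate 2: n = (-1, 0, 0, -1) → π⊥ ≈ (-1.707107, -0.707107); max(|x|,|y|,|x±y|/√2) = 1.707107 > 1.5 ⇒ ∉ W
candidate 3: n = (1, 0, -1, -1) → π⊥ ≈ (+0.292893, +0.292893); max(|x|,|y|,|x±y|/√2) = 0.414214 ≤ 1.5 ⇒ ∈ W
candidate 4: n = (2, 2, 1, -3) → π⊥ ≈ (-1.535534, -1.707107); max(|x|,|y|,|x±y|/√2) = 2.292893 > 1.5 ⇒ ∉ W
candidate 5: n = (1, 1, 0, 0) → π⊥ ≈ (+0.292893, +0.707107); max(|x|,|y|,|x±y|/√2) = 0.707107 ≤ 1.5 ⇒ ∈ W
candidate 6: n = (0, -3, -1, 1) → π⊥ ≈ (+2.828427, -0.414214); max(|x|,|y|,|x±y|/√2) = 2.828427 > 1.5 ⇒ ∉ W
candidate 7: n = (-3, 2, 1, -3) → π⊥ ≈ (-6.535534, -1.707107); max(|x|,|y|,|x±y|/√2) = 6.535534 > 1.5 ⇒ ∉ W
candidate 8: n = (-1, 0, 0, 0) → π⊥ ≈ (-1.000000, +0.000000); max(|x|,|y|,|x±y|/√2) = 1.000000 ≤ 1.5 ⇒ ∈ W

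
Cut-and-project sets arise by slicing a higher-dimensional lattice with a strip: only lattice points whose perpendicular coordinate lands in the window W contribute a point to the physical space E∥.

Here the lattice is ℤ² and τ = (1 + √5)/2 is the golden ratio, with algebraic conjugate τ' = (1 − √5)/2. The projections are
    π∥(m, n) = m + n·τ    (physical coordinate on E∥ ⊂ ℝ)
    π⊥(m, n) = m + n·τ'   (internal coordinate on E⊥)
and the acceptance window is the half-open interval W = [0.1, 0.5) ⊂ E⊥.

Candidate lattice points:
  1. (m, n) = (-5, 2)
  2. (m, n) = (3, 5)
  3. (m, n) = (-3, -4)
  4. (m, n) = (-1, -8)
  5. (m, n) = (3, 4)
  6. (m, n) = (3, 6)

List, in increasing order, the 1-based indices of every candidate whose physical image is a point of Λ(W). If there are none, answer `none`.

Compute τ' = (1−√5)/2 = -0.618034, so π⊥(m,n) = m -0.618034·n.
candidate 1: (m,n)=(-5,2) → π∥ = -5+2·τ ≈ -1.763932, π⊥ = -5+2·τ' ≈ -6.236068 ∉ [0.1, 0.5) ⇒ out
candidate 2: (m,n)=(3,5) → π∥ = 3+5·τ ≈ 11.090170, π⊥ = 3+5·τ' ≈ -0.090170 ∉ [0.1, 0.5) ⇒ out
candidate 3: (m,n)=(-3,-4) → π∥ = -3-4·τ ≈ -9.472136, π⊥ = -3-4·τ' ≈ -0.527864 ∉ [0.1, 0.5) ⇒ out
candidate 4: (m,n)=(-1,-8) → π∥ = -1-8·τ ≈ -13.944272, π⊥ = -1-8·τ' ≈ 3.944272 ∉ [0.1, 0.5) ⇒ out
candidate 5: (m,n)=(3,4) → π∥ = 3+4·τ ≈ 9.472136, π⊥ = 3+4·τ' ≈ 0.527864 ∉ [0.1, 0.5) ⇒ out
candidate 6: (m,n)=(3,6) → π∥ = 3+6·τ ≈ 12.708204, π⊥ = 3+6·τ' ≈ -0.708204 ∉ [0.1, 0.5) ⇒ out

none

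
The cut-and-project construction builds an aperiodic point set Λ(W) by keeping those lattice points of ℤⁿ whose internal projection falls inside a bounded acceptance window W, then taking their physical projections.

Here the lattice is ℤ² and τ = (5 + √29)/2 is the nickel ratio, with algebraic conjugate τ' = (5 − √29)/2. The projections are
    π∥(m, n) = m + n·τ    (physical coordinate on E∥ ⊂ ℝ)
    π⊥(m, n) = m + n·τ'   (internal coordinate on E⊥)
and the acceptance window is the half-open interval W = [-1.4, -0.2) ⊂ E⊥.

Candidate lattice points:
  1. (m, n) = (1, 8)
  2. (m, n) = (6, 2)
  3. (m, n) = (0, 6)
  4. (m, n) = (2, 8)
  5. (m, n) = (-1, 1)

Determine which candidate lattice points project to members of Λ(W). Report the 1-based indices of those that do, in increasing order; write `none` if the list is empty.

1, 3, 5

Compute τ' = (5−√29)/2 = -0.1926, so π⊥(m,n) = m -0.1926·n.
#1 (1,8): internal coord 1 + (8)·τ' = -0.5407; -0.5407 ∈ [-1.4, -0.2) → IN Λ
#2 (6,2): internal coord 6 + (2)·τ' = +5.6148; +5.6148 ∉ [-1.4, -0.2) → out
#3 (0,6): internal coord 0 + (6)·τ' = -1.1555; -1.1555 ∈ [-1.4, -0.2) → IN Λ
#4 (2,8): internal coord 2 + (8)·τ' = +0.4593; +0.4593 ∉ [-1.4, -0.2) → out
#5 (-1,1): internal coord -1 + (1)·τ' = -1.1926; -1.1926 ∈ [-1.4, -0.2) → IN Λ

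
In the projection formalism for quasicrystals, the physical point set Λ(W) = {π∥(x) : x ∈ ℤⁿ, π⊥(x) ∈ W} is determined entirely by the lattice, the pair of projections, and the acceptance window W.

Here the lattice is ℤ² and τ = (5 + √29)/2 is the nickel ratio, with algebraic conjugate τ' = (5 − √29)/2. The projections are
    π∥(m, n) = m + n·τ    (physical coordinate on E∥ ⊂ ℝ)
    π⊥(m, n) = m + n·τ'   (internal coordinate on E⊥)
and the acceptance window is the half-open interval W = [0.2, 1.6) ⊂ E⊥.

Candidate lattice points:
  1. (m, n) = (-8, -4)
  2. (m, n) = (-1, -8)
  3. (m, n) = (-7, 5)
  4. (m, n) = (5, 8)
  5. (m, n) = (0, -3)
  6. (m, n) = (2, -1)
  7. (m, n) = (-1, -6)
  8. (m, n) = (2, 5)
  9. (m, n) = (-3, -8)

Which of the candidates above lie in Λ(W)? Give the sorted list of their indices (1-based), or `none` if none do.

2, 5, 8

τ' = (5−√29)/2 ≈ -0.19258.
[1] lift (-8,-4): star map gives -7.22967; window check 0.2 ≤ -7.22967 < 1.6 is false → out
[2] lift (-1,-8): star map gives 0.54066; window check 0.2 ≤ 0.54066 < 1.6 is true → IN Λ
[3] lift (-7,5): star map gives -7.96291; window check 0.2 ≤ -7.96291 < 1.6 is false → out
[4] lift (5,8): star map gives 3.45934; window check 0.2 ≤ 3.45934 < 1.6 is false → out
[5] lift (0,-3): star map gives 0.57775; window check 0.2 ≤ 0.57775 < 1.6 is true → IN Λ
[6] lift (2,-1): star map gives 2.19258; window check 0.2 ≤ 2.19258 < 1.6 is false → out
[7] lift (-1,-6): star map gives 0.15549; window check 0.2 ≤ 0.15549 < 1.6 is false → out
[8] lift (2,5): star map gives 1.03709; window check 0.2 ≤ 1.03709 < 1.6 is true → IN Λ
[9] lift (-3,-8): star map gives -1.45934; window check 0.2 ≤ -1.45934 < 1.6 is false → out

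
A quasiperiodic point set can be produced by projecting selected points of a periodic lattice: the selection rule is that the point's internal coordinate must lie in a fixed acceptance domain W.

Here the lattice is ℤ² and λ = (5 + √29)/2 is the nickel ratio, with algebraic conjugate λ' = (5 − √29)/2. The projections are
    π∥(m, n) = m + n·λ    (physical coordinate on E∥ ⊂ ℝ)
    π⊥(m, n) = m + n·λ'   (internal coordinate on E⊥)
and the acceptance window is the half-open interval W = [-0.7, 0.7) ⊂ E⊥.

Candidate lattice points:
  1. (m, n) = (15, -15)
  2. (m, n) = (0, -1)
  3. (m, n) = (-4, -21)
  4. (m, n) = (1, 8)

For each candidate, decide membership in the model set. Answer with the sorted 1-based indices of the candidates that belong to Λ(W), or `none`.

Numerically λ ≈ 5.19258 and λ' = −1/λ ≈ -0.19258.
[1] lift (15,-15): star map gives 17.88874; window check -0.7 ≤ 17.88874 < 0.7 is false → out
[2] lift (0,-1): star map gives 0.19258; window check -0.7 ≤ 0.19258 < 0.7 is true → IN Λ
[3] lift (-4,-21): star map gives 0.04423; window check -0.7 ≤ 0.04423 < 0.7 is true → IN Λ
[4] lift (1,8): star map gives -0.54066; window check -0.7 ≤ -0.54066 < 0.7 is true → IN Λ

2, 3, 4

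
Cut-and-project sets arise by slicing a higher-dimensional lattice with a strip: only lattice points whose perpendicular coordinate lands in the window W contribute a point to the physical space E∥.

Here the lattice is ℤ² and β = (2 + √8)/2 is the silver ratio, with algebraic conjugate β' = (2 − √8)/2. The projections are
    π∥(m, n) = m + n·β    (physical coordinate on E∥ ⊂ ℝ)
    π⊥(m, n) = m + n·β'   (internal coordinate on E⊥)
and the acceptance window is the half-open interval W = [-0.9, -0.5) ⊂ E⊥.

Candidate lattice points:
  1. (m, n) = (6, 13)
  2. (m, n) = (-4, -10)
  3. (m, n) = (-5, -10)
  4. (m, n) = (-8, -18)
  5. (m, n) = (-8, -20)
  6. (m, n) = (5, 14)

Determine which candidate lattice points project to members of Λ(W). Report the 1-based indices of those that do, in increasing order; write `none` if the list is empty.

3, 4, 6

Numerically β ≈ 2.4142 and β' = −1/β ≈ -0.4142.
[1] lift (6,13): star map gives 0.6152; window check -0.9 ≤ 0.6152 < -0.5 is false → out
[2] lift (-4,-10): star map gives 0.1421; window check -0.9 ≤ 0.1421 < -0.5 is false → out
[3] lift (-5,-10): star map gives -0.8579; window check -0.9 ≤ -0.8579 < -0.5 is true → IN Λ
[4] lift (-8,-18): star map gives -0.5442; window check -0.9 ≤ -0.5442 < -0.5 is true → IN Λ
[5] lift (-8,-20): star map gives 0.2843; window check -0.9 ≤ 0.2843 < -0.5 is false → out
[6] lift (5,14): star map gives -0.7990; window check -0.9 ≤ -0.7990 < -0.5 is true → IN Λ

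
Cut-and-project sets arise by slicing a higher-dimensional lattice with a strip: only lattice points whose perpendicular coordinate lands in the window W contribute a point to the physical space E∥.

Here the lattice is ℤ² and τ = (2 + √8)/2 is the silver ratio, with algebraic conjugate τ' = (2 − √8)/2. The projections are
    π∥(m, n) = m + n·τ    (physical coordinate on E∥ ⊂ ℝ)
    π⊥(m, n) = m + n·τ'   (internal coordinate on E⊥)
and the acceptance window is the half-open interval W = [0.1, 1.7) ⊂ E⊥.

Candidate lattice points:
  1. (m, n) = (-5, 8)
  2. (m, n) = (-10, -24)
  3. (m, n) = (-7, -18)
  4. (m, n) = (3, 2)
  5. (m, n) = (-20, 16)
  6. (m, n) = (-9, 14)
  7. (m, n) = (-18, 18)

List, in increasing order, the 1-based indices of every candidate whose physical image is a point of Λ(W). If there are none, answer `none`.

3

Compute τ' = (2−√8)/2 = -0.4142, so π⊥(m,n) = m -0.4142·n.
#1 (-5,8): internal coord -5 + (8)·τ' = -8.3137; -8.3137 ∉ [0.1, 1.7) → out
#2 (-10,-24): internal coord -10 + (-24)·τ' = -0.0589; -0.0589 ∉ [0.1, 1.7) → out
#3 (-7,-18): internal coord -7 + (-18)·τ' = +0.4558; +0.4558 ∈ [0.1, 1.7) → IN Λ
#4 (3,2): internal coord 3 + (2)·τ' = +2.1716; +2.1716 ∉ [0.1, 1.7) → out
#5 (-20,16): internal coord -20 + (16)·τ' = -26.6274; -26.6274 ∉ [0.1, 1.7) → out
#6 (-9,14): internal coord -9 + (14)·τ' = -14.7990; -14.7990 ∉ [0.1, 1.7) → out
#7 (-18,18): internal coord -18 + (18)·τ' = -25.4558; -25.4558 ∉ [0.1, 1.7) → out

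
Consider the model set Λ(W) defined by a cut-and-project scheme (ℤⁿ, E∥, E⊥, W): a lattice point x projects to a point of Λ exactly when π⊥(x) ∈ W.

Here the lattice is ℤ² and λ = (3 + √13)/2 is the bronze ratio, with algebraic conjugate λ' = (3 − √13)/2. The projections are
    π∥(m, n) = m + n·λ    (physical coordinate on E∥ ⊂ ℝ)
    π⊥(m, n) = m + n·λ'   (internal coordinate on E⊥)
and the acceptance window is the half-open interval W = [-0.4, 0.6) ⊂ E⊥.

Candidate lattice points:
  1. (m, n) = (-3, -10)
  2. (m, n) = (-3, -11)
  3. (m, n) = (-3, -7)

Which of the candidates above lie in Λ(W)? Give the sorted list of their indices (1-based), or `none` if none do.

1, 2

Compute λ' = (3−√13)/2 = -0.302776, so π⊥(m,n) = m -0.302776·n.
candidate 1: (m,n)=(-3,-10) → π∥ = -3-10·λ ≈ -36.027756, π⊥ = -3-10·λ' ≈ 0.027756 ∈ [-0.4, 0.6) ⇒ IN Λ
candidate 2: (m,n)=(-3,-11) → π∥ = -3-11·λ ≈ -39.330532, π⊥ = -3-11·λ' ≈ 0.330532 ∈ [-0.4, 0.6) ⇒ IN Λ
candidate 3: (m,n)=(-3,-7) → π∥ = -3-7·λ ≈ -26.119429, π⊥ = -3-7·λ' ≈ -0.880571 ∉ [-0.4, 0.6) ⇒ out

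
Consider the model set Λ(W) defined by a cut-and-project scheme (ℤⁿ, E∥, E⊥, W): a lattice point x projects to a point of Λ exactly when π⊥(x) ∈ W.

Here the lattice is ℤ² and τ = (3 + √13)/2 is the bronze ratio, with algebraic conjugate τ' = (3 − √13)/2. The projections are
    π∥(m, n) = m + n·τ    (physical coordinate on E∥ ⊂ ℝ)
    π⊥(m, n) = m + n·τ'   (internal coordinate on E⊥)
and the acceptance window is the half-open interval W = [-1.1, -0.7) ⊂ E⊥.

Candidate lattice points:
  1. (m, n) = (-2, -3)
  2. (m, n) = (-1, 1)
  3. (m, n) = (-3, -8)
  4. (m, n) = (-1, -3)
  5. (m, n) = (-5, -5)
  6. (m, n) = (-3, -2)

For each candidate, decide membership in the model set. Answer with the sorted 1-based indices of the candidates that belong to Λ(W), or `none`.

1

Compute τ' = (3−√13)/2 = -0.302776, so π⊥(m,n) = m -0.302776·n.
[1] lift (-2,-3): star map gives -1.091673; window check -1.1 ≤ -1.091673 < -0.7 is true → IN Λ
[2] lift (-1,1): star map gives -1.302776; window check -1.1 ≤ -1.302776 < -0.7 is false → out
[3] lift (-3,-8): star map gives -0.577795; window check -1.1 ≤ -0.577795 < -0.7 is false → out
[4] lift (-1,-3): star map gives -0.091673; window check -1.1 ≤ -0.091673 < -0.7 is false → out
[5] lift (-5,-5): star map gives -3.486122; window check -1.1 ≤ -3.486122 < -0.7 is false → out
[6] lift (-3,-2): star map gives -2.394449; window check -1.1 ≤ -2.394449 < -0.7 is false → out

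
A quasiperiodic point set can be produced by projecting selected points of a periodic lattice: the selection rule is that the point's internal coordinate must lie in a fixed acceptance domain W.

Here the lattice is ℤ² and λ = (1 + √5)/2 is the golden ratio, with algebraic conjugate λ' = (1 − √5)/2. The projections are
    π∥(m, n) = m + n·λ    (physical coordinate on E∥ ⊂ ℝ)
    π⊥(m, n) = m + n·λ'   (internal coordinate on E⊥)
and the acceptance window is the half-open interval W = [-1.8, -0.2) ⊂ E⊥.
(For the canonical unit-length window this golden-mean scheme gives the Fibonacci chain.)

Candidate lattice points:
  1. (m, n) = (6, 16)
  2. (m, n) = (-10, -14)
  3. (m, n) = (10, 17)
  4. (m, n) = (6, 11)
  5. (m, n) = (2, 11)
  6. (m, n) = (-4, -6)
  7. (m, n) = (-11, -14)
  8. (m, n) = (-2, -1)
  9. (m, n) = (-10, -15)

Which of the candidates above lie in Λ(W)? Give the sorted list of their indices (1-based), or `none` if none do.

Compute λ' = (1−√5)/2 = -0.6180, so π⊥(m,n) = m -0.6180·n.
candidate 1: (m,n)=(6,16) → π∥ = 6+16·λ ≈ 31.8885, π⊥ = 6+16·λ' ≈ -3.8885 ∉ [-1.8, -0.2) ⇒ out
candidate 2: (m,n)=(-10,-14) → π∥ = -10-14·λ ≈ -32.6525, π⊥ = -10-14·λ' ≈ -1.3475 ∈ [-1.8, -0.2) ⇒ IN Λ
candidate 3: (m,n)=(10,17) → π∥ = 10+17·λ ≈ 37.5066, π⊥ = 10+17·λ' ≈ -0.5066 ∈ [-1.8, -0.2) ⇒ IN Λ
candidate 4: (m,n)=(6,11) → π∥ = 6+11·λ ≈ 23.7984, π⊥ = 6+11·λ' ≈ -0.7984 ∈ [-1.8, -0.2) ⇒ IN Λ
candidate 5: (m,n)=(2,11) → π∥ = 2+11·λ ≈ 19.7984, π⊥ = 2+11·λ' ≈ -4.7984 ∉ [-1.8, -0.2) ⇒ out
candidate 6: (m,n)=(-4,-6) → π∥ = -4-6·λ ≈ -13.7082, π⊥ = -4-6·λ' ≈ -0.2918 ∈ [-1.8, -0.2) ⇒ IN Λ
candidate 7: (m,n)=(-11,-14) → π∥ = -11-14·λ ≈ -33.6525, π⊥ = -11-14·λ' ≈ -2.3475 ∉ [-1.8, -0.2) ⇒ out
candidate 8: (m,n)=(-2,-1) → π∥ = -2-1·λ ≈ -3.6180, π⊥ = -2-1·λ' ≈ -1.3820 ∈ [-1.8, -0.2) ⇒ IN Λ
candidate 9: (m,n)=(-10,-15) → π∥ = -10-15·λ ≈ -34.2705, π⊥ = -10-15·λ' ≈ -0.7295 ∈ [-1.8, -0.2) ⇒ IN Λ

2, 3, 4, 6, 8, 9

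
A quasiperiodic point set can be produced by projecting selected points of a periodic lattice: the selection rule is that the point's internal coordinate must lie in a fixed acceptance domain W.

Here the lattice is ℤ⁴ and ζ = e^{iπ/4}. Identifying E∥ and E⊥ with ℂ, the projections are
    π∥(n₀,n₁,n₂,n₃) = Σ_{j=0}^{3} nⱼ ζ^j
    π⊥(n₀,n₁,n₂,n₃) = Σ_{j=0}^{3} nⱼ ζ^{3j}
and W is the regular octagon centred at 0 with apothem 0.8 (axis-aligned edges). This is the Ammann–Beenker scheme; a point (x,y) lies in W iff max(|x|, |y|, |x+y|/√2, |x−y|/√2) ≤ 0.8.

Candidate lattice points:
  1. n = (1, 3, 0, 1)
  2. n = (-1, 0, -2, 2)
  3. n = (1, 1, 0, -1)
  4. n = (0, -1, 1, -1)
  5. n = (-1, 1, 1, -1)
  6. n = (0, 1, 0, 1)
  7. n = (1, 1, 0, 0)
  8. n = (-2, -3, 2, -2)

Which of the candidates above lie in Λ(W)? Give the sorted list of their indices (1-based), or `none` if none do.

π⊥(n) = n₀ + n₁ζ³ + n₂ζ⁶ + n₃ζ⁹ where ζ = e^{iπ/4}.
#1 (1, 3, 0, 1): internal (-0.41421, 2.82843); octagon support 2.82843 vs apothem 0.8 → ∉ W
#2 (-1, 0, -2, 2): internal (0.41421, 3.41421); octagon support 3.41421 vs apothem 0.8 → ∉ W
#3 (1, 1, 0, -1): internal (-0.41421, 0.00000); octagon support 0.41421 vs apothem 0.8 → ∈ W
#4 (0, -1, 1, -1): internal (0.00000, -2.41421); octagon support 2.41421 vs apothem 0.8 → ∉ W
#5 (-1, 1, 1, -1): internal (-2.41421, -1.00000); octagon support 2.41421 vs apothem 0.8 → ∉ W
#6 (0, 1, 0, 1): internal (0.00000, 1.41421); octagon support 1.41421 vs apothem 0.8 → ∉ W
#7 (1, 1, 0, 0): internal (0.29289, 0.70711); octagon support 0.70711 vs apothem 0.8 → ∈ W
#8 (-2, -3, 2, -2): internal (-1.29289, -5.53553); octagon support 5.53553 vs apothem 0.8 → ∉ W

3, 7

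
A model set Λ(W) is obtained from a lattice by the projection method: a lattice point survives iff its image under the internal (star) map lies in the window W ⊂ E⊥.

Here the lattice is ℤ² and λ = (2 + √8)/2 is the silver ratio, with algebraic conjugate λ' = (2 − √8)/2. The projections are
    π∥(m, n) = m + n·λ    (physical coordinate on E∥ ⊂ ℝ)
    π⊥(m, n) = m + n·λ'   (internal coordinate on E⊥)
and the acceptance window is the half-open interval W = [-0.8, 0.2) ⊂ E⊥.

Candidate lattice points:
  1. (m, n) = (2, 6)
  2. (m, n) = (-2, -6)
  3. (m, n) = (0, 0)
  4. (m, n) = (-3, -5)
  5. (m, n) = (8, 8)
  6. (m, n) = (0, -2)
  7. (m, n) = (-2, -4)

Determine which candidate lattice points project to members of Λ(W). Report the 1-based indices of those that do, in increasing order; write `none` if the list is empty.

1, 3, 7

Numerically λ ≈ 2.4142 and λ' = −1/λ ≈ -0.4142.
#1 (2,6): internal coord 2 + (6)·λ' = -0.4853; -0.4853 ∈ [-0.8, 0.2) → IN Λ
#2 (-2,-6): internal coord -2 + (-6)·λ' = +0.4853; +0.4853 ∉ [-0.8, 0.2) → out
#3 (0,0): internal coord 0 + (0)·λ' = +0.0000; +0.0000 ∈ [-0.8, 0.2) → IN Λ
#4 (-3,-5): internal coord -3 + (-5)·λ' = -0.9289; -0.9289 ∉ [-0.8, 0.2) → out
#5 (8,8): internal coord 8 + (8)·λ' = +4.6863; +4.6863 ∉ [-0.8, 0.2) → out
#6 (0,-2): internal coord 0 + (-2)·λ' = +0.8284; +0.8284 ∉ [-0.8, 0.2) → out
#7 (-2,-4): internal coord -2 + (-4)·λ' = -0.3431; -0.3431 ∈ [-0.8, 0.2) → IN Λ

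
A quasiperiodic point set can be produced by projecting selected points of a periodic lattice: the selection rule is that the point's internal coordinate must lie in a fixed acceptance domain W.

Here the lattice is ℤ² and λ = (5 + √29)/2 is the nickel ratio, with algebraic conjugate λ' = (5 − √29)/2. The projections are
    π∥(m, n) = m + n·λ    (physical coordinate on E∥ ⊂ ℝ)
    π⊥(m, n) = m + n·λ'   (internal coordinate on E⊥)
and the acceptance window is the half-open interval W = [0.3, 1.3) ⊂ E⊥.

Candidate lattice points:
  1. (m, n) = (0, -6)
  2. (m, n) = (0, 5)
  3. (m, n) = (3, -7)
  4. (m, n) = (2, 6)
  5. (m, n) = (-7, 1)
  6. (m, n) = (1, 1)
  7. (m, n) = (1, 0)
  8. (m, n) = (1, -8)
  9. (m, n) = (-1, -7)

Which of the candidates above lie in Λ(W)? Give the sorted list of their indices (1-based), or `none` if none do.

1, 4, 6, 7, 9

Numerically λ ≈ 5.1926 and λ' = −1/λ ≈ -0.1926.
[1] lift (0,-6): star map gives 1.1555; window check 0.3 ≤ 1.1555 < 1.3 is true → IN Λ
[2] lift (0,5): star map gives -0.9629; window check 0.3 ≤ -0.9629 < 1.3 is false → out
[3] lift (3,-7): star map gives 4.3481; window check 0.3 ≤ 4.3481 < 1.3 is false → out
[4] lift (2,6): star map gives 0.8445; window check 0.3 ≤ 0.8445 < 1.3 is true → IN Λ
[5] lift (-7,1): star map gives -7.1926; window check 0.3 ≤ -7.1926 < 1.3 is false → out
[6] lift (1,1): star map gives 0.8074; window check 0.3 ≤ 0.8074 < 1.3 is true → IN Λ
[7] lift (1,0): star map gives 1.0000; window check 0.3 ≤ 1.0000 < 1.3 is true → IN Λ
[8] lift (1,-8): star map gives 2.5407; window check 0.3 ≤ 2.5407 < 1.3 is false → out
[9] lift (-1,-7): star map gives 0.3481; window check 0.3 ≤ 0.3481 < 1.3 is true → IN Λ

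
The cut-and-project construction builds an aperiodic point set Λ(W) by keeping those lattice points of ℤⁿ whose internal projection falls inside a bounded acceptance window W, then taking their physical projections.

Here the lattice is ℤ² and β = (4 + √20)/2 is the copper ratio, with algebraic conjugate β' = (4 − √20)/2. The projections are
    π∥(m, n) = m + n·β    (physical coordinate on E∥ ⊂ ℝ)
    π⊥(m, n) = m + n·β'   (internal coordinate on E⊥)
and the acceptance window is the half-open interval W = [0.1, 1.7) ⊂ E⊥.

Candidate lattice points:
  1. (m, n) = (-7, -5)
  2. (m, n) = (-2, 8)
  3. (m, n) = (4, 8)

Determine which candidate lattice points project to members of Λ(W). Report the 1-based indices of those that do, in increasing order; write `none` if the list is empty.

none

β' = (4−√20)/2 ≈ -0.236068.
#1 (-7,-5): internal coord -7 + (-5)·β' = -5.819660; -5.819660 ∉ [0.1, 1.7) → out
#2 (-2,8): internal coord -2 + (8)·β' = -3.888544; -3.888544 ∉ [0.1, 1.7) → out
#3 (4,8): internal coord 4 + (8)·β' = +2.111456; +2.111456 ∉ [0.1, 1.7) → out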